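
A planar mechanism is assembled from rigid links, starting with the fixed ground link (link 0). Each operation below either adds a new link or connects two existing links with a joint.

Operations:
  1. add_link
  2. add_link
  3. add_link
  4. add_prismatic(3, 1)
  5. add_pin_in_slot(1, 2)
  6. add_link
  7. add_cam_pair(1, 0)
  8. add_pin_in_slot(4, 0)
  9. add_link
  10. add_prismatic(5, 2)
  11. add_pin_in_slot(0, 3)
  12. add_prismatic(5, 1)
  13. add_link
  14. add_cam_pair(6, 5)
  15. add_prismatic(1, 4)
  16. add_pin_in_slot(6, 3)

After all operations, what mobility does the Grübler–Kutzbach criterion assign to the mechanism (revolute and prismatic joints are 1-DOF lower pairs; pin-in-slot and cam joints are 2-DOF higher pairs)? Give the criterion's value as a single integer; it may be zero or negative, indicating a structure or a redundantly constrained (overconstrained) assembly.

M = 4

(L,J1,J2)=(1,0,0); link0 fixed
link1: (2,0,0)
link2: (3,0,0)
link3: (4,0,0)
P 3-1 [J1]: (4,1,0)
PS 1-2 [J2]: (4,1,1)
link4: (5,1,1)
C 1-0 [J2]: (5,1,2)
PS 4-0 [J2]: (5,1,3)
link5: (6,1,3)
P 5-2 [J1]: (6,2,3)
PS 0-3 [J2]: (6,2,4)
P 5-1 [J1]: (6,3,4)
link6: (7,3,4)
C 6-5 [J2]: (7,3,5)
P 1-4 [J1]: (7,4,5)
PS 6-3 [J2]: (7,4,6)
Grübler: 3·6 − 2·4 − 6 = 4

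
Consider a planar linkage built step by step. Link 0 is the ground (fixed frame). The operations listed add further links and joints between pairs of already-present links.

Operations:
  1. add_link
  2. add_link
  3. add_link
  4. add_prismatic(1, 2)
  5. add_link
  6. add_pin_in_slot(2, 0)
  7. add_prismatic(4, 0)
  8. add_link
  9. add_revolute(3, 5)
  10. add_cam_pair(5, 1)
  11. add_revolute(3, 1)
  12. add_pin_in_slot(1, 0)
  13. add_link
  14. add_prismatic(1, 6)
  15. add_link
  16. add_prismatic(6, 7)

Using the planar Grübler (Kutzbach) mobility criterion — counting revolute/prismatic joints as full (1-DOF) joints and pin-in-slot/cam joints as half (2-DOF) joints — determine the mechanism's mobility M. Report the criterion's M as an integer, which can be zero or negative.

(L,J1,J2)=(1,0,0); link0 fixed
link1: (2,0,0)
link2: (3,0,0)
link3: (4,0,0)
P 1-2 [J1]: (4,1,0)
link4: (5,1,0)
PS 2-0 [J2]: (5,1,1)
P 4-0 [J1]: (5,2,1)
link5: (6,2,1)
R 3-5 [J1]: (6,3,1)
C 5-1 [J2]: (6,3,2)
R 3-1 [J1]: (6,4,2)
PS 1-0 [J2]: (6,4,3)
link6: (7,4,3)
P 1-6 [J1]: (7,5,3)
link7: (8,5,3)
P 6-7 [J1]: (8,6,3)
Grübler: 3·7 − 2·6 − 3 = 6

M = 6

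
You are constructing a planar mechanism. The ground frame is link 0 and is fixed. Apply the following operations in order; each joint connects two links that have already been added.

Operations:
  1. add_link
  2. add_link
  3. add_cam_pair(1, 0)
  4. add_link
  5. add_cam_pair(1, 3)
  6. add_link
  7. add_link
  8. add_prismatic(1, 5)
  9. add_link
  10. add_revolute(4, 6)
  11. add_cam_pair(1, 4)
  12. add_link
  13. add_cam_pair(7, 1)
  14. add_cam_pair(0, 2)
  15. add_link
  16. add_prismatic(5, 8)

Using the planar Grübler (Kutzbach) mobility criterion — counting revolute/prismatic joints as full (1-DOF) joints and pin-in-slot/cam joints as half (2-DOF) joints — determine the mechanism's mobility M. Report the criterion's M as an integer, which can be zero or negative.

link 0 = ground. State L|J1|J2 = 1|0|0
+link1  2|0|0
+link2  3|0|0
C(1,0) f=2→J2  3|0|1
+link3  4|0|1
C(1,3) f=2→J2  4|0|2
+link4  5|0|2
+link5  6|0|2
P(1,5) f=1→J1  6|1|2
+link6  7|1|2
R(4,6) f=1→J1  7|2|2
C(1,4) f=2→J2  7|2|3
+link7  8|2|3
C(7,1) f=2→J2  8|2|4
C(0,2) f=2→J2  8|2|5
+link8  9|2|5
P(5,8) f=1→J1  9|3|5
M = 3(9−1)−2·3−5 = 24−6−5 = 13

M = 13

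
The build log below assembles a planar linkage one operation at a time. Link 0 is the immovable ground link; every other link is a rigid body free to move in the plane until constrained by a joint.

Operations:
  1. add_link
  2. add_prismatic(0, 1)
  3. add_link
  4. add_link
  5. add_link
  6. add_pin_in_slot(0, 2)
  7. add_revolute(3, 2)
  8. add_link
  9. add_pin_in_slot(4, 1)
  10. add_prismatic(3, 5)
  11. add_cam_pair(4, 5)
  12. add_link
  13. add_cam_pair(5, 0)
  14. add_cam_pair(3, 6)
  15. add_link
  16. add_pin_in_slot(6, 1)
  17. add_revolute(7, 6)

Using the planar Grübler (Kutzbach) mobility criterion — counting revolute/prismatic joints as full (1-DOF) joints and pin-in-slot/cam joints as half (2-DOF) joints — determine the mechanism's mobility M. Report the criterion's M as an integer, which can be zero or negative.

(L,J1,J2)=(1,0,0); link0 fixed
link1: (2,0,0)
P 0-1 [J1]: (2,1,0)
link2: (3,1,0)
link3: (4,1,0)
link4: (5,1,0)
PS 0-2 [J2]: (5,1,1)
R 3-2 [J1]: (5,2,1)
link5: (6,2,1)
PS 4-1 [J2]: (6,2,2)
P 3-5 [J1]: (6,3,2)
C 4-5 [J2]: (6,3,3)
link6: (7,3,3)
C 5-0 [J2]: (7,3,4)
C 3-6 [J2]: (7,3,5)
link7: (8,3,5)
PS 6-1 [J2]: (8,3,6)
R 7-6 [J1]: (8,4,6)
Grübler: 3·7 − 2·4 − 6 = 7

M = 7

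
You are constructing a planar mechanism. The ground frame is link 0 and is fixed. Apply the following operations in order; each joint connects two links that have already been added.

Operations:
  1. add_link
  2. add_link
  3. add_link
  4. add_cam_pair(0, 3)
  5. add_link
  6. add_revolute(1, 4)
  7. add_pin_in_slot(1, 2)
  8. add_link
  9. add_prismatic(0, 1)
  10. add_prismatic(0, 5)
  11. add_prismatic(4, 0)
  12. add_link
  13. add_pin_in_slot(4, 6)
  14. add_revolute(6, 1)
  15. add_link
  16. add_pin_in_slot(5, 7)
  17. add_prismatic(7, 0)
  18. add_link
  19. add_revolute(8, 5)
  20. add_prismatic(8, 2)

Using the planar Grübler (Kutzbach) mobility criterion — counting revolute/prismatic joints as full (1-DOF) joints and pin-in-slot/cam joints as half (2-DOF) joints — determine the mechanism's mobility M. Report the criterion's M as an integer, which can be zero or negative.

M = 4

L=1 J1=0 J2=0
add link → L=2 J1=0 J2=0
add link → L=3 J1=0 J2=0
add link → L=4 J1=0 J2=0
C@0,3 dof=2 J2 → L=4 J1=0 J2=1
add link → L=5 J1=0 J2=1
R@1,4 dof=1 J1 → L=5 J1=1 J2=1
PS@1,2 dof=2 J2 → L=5 J1=1 J2=2
add link → L=6 J1=1 J2=2
P@0,1 dof=1 J1 → L=6 J1=2 J2=2
P@0,5 dof=1 J1 → L=6 J1=3 J2=2
P@4,0 dof=1 J1 → L=6 J1=4 J2=2
add link → L=7 J1=4 J2=2
PS@4,6 dof=2 J2 → L=7 J1=4 J2=3
R@6,1 dof=1 J1 → L=7 J1=5 J2=3
add link → L=8 J1=5 J2=3
PS@5,7 dof=2 J2 → L=8 J1=5 J2=4
P@7,0 dof=1 J1 → L=8 J1=6 J2=4
add link → L=9 J1=6 J2=4
R@8,5 dof=1 J1 → L=9 J1=7 J2=4
P@8,2 dof=1 J1 → L=9 J1=8 J2=4
M=3(L−1)−2J1−J2=3·8−2·8−4=4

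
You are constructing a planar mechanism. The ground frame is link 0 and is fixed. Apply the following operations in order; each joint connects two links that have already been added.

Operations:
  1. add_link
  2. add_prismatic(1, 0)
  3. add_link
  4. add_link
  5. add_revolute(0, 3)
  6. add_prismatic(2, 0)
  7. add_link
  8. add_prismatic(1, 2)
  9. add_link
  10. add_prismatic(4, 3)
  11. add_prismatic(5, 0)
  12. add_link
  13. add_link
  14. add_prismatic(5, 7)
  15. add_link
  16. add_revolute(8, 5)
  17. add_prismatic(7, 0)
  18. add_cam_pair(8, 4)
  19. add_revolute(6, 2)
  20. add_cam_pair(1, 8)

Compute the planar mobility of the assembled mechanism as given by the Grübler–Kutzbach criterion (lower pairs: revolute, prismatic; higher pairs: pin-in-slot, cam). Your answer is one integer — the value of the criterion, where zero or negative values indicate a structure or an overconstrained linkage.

ground; <1,0,0>
#1 <2,0,0>
P:1↔0 J1 <2,1,0>
#2 <3,1,0>
#3 <4,1,0>
R:0↔3 J1 <4,2,0>
P:2↔0 J1 <4,3,0>
#4 <5,3,0>
P:1↔2 J1 <5,4,0>
#5 <6,4,0>
P:4↔3 J1 <6,5,0>
P:5↔0 J1 <6,6,0>
#6 <7,6,0>
#7 <8,6,0>
P:5↔7 J1 <8,7,0>
#8 <9,7,0>
R:8↔5 J1 <9,8,0>
P:7↔0 J1 <9,9,0>
C:8↔4 J2 <9,9,1>
R:6↔2 J1 <9,10,1>
C:1↔8 J2 <9,10,2>
3×8 − 2×10 − 1×2 = 2

M = 2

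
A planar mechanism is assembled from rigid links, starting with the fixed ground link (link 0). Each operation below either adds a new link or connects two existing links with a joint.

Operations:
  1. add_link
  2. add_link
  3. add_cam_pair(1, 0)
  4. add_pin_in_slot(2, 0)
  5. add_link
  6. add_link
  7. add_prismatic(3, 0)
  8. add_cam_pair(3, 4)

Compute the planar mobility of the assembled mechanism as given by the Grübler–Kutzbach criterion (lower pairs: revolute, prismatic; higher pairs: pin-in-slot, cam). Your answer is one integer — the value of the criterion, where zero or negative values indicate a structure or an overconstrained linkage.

link 0 = ground. State L|J1|J2 = 1|0|0
+link1  2|0|0
+link2  3|0|0
C(1,0) f=2→J2  3|0|1
PS(2,0) f=2→J2  3|0|2
+link3  4|0|2
+link4  5|0|2
P(3,0) f=1→J1  5|1|2
C(3,4) f=2→J2  5|1|3
M = 3(5−1)−2·1−3 = 12−2−3 = 7

M = 7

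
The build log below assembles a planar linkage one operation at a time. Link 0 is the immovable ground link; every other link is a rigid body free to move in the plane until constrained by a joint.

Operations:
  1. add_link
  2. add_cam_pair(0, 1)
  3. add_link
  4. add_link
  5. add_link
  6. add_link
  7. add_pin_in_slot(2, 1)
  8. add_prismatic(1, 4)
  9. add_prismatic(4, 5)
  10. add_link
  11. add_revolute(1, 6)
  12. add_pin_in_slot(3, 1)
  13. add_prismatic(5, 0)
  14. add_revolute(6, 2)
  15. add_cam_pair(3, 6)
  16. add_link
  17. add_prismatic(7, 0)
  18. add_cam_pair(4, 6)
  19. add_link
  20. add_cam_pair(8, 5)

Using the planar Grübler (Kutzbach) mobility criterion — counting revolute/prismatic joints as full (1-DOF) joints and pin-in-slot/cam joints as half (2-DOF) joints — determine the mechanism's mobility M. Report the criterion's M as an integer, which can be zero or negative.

M = 6

link 0 = ground. State L|J1|J2 = 1|0|0
+link1  2|0|0
C(0,1) f=2→J2  2|0|1
+link2  3|0|1
+link3  4|0|1
+link4  5|0|1
+link5  6|0|1
PS(2,1) f=2→J2  6|0|2
P(1,4) f=1→J1  6|1|2
P(4,5) f=1→J1  6|2|2
+link6  7|2|2
R(1,6) f=1→J1  7|3|2
PS(3,1) f=2→J2  7|3|3
P(5,0) f=1→J1  7|4|3
R(6,2) f=1→J1  7|5|3
C(3,6) f=2→J2  7|5|4
+link7  8|5|4
P(7,0) f=1→J1  8|6|4
C(4,6) f=2→J2  8|6|5
+link8  9|6|5
C(8,5) f=2→J2  9|6|6
M = 3(9−1)−2·6−6 = 24−12−6 = 6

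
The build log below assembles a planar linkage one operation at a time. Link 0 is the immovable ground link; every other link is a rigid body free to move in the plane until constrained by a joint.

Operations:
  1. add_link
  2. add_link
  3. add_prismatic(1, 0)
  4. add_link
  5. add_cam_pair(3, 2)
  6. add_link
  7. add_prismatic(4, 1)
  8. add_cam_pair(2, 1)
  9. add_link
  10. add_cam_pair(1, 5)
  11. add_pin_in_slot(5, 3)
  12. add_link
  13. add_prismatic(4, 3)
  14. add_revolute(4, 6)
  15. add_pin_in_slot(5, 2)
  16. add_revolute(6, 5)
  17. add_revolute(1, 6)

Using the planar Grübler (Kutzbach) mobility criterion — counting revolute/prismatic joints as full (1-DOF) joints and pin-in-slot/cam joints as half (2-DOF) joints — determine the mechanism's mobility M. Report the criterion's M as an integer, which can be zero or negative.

M = 1

ground; <1,0,0>
#1 <2,0,0>
#2 <3,0,0>
P:1↔0 J1 <3,1,0>
#3 <4,1,0>
C:3↔2 J2 <4,1,1>
#4 <5,1,1>
P:4↔1 J1 <5,2,1>
C:2↔1 J2 <5,2,2>
#5 <6,2,2>
C:1↔5 J2 <6,2,3>
PS:5↔3 J2 <6,2,4>
#6 <7,2,4>
P:4↔3 J1 <7,3,4>
R:4↔6 J1 <7,4,4>
PS:5↔2 J2 <7,4,5>
R:6↔5 J1 <7,5,5>
R:1↔6 J1 <7,6,5>
3×6 − 2×6 − 1×5 = 1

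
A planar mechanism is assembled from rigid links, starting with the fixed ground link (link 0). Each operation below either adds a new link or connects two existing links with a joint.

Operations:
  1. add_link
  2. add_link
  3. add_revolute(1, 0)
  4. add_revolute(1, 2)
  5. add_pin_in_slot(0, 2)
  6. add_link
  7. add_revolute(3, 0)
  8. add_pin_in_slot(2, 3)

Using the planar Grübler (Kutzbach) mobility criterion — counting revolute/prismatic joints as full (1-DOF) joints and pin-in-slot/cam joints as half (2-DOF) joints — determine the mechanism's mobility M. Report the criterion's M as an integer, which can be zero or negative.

M = 1

(L,J1,J2)=(1,0,0); link0 fixed
link1: (2,0,0)
link2: (3,0,0)
R 1-0 [J1]: (3,1,0)
R 1-2 [J1]: (3,2,0)
PS 0-2 [J2]: (3,2,1)
link3: (4,2,1)
R 3-0 [J1]: (4,3,1)
PS 2-3 [J2]: (4,3,2)
Grübler: 3·3 − 2·3 − 2 = 1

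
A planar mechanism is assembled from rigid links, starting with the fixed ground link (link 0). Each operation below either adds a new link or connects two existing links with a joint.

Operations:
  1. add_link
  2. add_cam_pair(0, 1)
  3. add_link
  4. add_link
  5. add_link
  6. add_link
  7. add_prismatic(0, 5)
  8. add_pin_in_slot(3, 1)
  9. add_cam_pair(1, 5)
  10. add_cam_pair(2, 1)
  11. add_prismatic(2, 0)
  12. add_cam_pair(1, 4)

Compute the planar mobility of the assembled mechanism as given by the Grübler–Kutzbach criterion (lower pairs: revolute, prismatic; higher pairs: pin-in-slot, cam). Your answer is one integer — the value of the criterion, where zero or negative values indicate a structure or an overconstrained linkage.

ground; <1,0,0>
#1 <2,0,0>
C:0↔1 J2 <2,0,1>
#2 <3,0,1>
#3 <4,0,1>
#4 <5,0,1>
#5 <6,0,1>
P:0↔5 J1 <6,1,1>
PS:3↔1 J2 <6,1,2>
C:1↔5 J2 <6,1,3>
C:2↔1 J2 <6,1,4>
P:2↔0 J1 <6,2,4>
C:1↔4 J2 <6,2,5>
3×5 − 2×2 − 1×5 = 6

M = 6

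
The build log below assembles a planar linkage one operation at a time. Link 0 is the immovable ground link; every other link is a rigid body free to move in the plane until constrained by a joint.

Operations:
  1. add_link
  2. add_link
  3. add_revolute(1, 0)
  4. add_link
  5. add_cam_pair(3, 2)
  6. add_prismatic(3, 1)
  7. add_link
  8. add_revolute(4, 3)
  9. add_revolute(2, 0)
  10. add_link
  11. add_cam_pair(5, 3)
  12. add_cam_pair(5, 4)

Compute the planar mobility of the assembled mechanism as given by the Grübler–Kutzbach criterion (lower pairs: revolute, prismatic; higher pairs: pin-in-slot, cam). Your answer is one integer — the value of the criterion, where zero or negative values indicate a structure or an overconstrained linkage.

link 0 = ground. State L|J1|J2 = 1|0|0
+link1  2|0|0
+link2  3|0|0
R(1,0) f=1→J1  3|1|0
+link3  4|1|0
C(3,2) f=2→J2  4|1|1
P(3,1) f=1→J1  4|2|1
+link4  5|2|1
R(4,3) f=1→J1  5|3|1
R(2,0) f=1→J1  5|4|1
+link5  6|4|1
C(5,3) f=2→J2  6|4|2
C(5,4) f=2→J2  6|4|3
M = 3(6−1)−2·4−3 = 15−8−3 = 4

M = 4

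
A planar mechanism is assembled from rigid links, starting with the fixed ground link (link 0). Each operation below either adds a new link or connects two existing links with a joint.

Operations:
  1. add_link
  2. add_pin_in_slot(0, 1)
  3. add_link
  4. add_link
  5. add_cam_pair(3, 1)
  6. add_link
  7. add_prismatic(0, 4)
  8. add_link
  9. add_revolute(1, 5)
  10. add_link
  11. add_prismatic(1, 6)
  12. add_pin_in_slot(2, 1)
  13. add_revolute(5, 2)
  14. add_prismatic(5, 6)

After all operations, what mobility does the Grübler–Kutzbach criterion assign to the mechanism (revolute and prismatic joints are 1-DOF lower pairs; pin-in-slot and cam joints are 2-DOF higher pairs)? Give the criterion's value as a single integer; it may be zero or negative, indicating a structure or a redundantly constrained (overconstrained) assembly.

ground; <1,0,0>
#1 <2,0,0>
PS:0↔1 J2 <2,0,1>
#2 <3,0,1>
#3 <4,0,1>
C:3↔1 J2 <4,0,2>
#4 <5,0,2>
P:0↔4 J1 <5,1,2>
#5 <6,1,2>
R:1↔5 J1 <6,2,2>
#6 <7,2,2>
P:1↔6 J1 <7,3,2>
PS:2↔1 J2 <7,3,3>
R:5↔2 J1 <7,4,3>
P:5↔6 J1 <7,5,3>
3×6 − 2×5 − 1×3 = 5

M = 5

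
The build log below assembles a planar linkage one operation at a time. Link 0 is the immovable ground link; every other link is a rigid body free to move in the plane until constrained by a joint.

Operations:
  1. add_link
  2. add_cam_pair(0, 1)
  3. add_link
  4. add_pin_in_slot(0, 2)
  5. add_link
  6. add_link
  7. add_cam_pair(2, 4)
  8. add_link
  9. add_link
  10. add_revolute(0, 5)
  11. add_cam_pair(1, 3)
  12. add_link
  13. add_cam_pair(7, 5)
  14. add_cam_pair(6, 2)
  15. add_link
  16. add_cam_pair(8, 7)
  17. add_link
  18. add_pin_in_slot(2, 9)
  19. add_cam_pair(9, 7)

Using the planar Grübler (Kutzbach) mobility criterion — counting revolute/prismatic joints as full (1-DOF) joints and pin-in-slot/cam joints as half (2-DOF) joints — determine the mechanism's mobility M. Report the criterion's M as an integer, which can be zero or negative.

M = 16

(L,J1,J2)=(1,0,0); link0 fixed
link1: (2,0,0)
C 0-1 [J2]: (2,0,1)
link2: (3,0,1)
PS 0-2 [J2]: (3,0,2)
link3: (4,0,2)
link4: (5,0,2)
C 2-4 [J2]: (5,0,3)
link5: (6,0,3)
link6: (7,0,3)
R 0-5 [J1]: (7,1,3)
C 1-3 [J2]: (7,1,4)
link7: (8,1,4)
C 7-5 [J2]: (8,1,5)
C 6-2 [J2]: (8,1,6)
link8: (9,1,6)
C 8-7 [J2]: (9,1,7)
link9: (10,1,7)
PS 2-9 [J2]: (10,1,8)
C 9-7 [J2]: (10,1,9)
Grübler: 3·9 − 2·1 − 9 = 16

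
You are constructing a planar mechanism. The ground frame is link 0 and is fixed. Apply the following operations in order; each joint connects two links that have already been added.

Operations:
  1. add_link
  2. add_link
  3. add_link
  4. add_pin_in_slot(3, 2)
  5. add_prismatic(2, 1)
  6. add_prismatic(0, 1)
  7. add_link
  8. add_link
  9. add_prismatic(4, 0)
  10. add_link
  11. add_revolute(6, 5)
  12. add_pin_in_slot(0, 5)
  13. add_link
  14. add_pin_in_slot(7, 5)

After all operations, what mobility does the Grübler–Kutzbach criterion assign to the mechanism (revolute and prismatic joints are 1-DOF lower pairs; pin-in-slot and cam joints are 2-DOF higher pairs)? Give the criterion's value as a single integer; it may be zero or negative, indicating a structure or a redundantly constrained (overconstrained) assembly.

(L,J1,J2)=(1,0,0); link0 fixed
link1: (2,0,0)
link2: (3,0,0)
link3: (4,0,0)
PS 3-2 [J2]: (4,0,1)
P 2-1 [J1]: (4,1,1)
P 0-1 [J1]: (4,2,1)
link4: (5,2,1)
link5: (6,2,1)
P 4-0 [J1]: (6,3,1)
link6: (7,3,1)
R 6-5 [J1]: (7,4,1)
PS 0-5 [J2]: (7,4,2)
link7: (8,4,2)
PS 7-5 [J2]: (8,4,3)
Grübler: 3·7 − 2·4 − 3 = 10

M = 10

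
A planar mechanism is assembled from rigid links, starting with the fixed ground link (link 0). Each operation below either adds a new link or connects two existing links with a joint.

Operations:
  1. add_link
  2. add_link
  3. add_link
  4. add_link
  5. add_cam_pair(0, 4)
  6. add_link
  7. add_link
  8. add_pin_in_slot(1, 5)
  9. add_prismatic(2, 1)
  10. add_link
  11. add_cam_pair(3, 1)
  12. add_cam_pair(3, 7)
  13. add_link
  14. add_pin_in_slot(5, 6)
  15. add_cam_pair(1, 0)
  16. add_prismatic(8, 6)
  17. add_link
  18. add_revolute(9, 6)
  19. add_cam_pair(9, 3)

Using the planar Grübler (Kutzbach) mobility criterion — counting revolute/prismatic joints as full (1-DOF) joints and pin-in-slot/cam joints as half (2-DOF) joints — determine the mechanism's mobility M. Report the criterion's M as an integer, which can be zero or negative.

link 0 = ground. State L|J1|J2 = 1|0|0
+link1  2|0|0
+link2  3|0|0
+link3  4|0|0
+link4  5|0|0
C(0,4) f=2→J2  5|0|1
+link5  6|0|1
+link6  7|0|1
PS(1,5) f=2→J2  7|0|2
P(2,1) f=1→J1  7|1|2
+link7  8|1|2
C(3,1) f=2→J2  8|1|3
C(3,7) f=2→J2  8|1|4
+link8  9|1|4
PS(5,6) f=2→J2  9|1|5
C(1,0) f=2→J2  9|1|6
P(8,6) f=1→J1  9|2|6
+link9  10|2|6
R(9,6) f=1→J1  10|3|6
C(9,3) f=2→J2  10|3|7
M = 3(10−1)−2·3−7 = 27−6−7 = 14

M = 14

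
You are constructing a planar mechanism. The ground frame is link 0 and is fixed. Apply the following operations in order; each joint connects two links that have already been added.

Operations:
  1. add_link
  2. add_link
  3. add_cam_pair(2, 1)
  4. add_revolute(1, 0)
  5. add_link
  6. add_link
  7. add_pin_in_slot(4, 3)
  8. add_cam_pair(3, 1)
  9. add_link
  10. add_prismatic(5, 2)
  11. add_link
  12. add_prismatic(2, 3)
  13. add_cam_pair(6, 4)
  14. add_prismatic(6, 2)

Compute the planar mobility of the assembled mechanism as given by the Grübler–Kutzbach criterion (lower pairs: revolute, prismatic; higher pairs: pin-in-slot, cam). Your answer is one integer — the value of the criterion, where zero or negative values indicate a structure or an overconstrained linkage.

M = 6

link 0 = ground. State L|J1|J2 = 1|0|0
+link1  2|0|0
+link2  3|0|0
C(2,1) f=2→J2  3|0|1
R(1,0) f=1→J1  3|1|1
+link3  4|1|1
+link4  5|1|1
PS(4,3) f=2→J2  5|1|2
C(3,1) f=2→J2  5|1|3
+link5  6|1|3
P(5,2) f=1→J1  6|2|3
+link6  7|2|3
P(2,3) f=1→J1  7|3|3
C(6,4) f=2→J2  7|3|4
P(6,2) f=1→J1  7|4|4
M = 3(7−1)−2·4−4 = 18−8−4 = 6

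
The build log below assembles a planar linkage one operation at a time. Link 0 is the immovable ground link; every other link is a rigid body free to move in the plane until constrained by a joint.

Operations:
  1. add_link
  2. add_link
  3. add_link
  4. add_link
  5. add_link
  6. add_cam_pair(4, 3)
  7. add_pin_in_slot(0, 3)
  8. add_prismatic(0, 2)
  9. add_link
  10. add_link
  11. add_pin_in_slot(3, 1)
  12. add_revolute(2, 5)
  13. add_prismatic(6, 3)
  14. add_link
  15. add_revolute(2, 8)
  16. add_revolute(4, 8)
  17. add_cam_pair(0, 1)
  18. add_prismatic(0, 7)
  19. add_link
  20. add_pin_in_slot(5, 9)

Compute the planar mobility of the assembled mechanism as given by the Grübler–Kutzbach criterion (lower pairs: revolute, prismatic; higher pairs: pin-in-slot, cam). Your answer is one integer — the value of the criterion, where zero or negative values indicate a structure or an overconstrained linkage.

[1;0;0] (link 0 is ground)
L+ [2;0;0]
L+ [3;0;0]
L+ [4;0;0]
L+ [5;0;0]
L+ [6;0;0]
C(4,3)∈J2 [6;0;1]
PS(0,3)∈J2 [6;0;2]
P(0,2)∈J1 [6;1;2]
L+ [7;1;2]
L+ [8;1;2]
PS(3,1)∈J2 [8;1;3]
R(2,5)∈J1 [8;2;3]
P(6,3)∈J1 [8;3;3]
L+ [9;3;3]
R(2,8)∈J1 [9;4;3]
R(4,8)∈J1 [9;5;3]
C(0,1)∈J2 [9;5;4]
P(0,7)∈J1 [9;6;4]
L+ [10;6;4]
PS(5,9)∈J2 [10;6;5]
mobility = 27 − 12 − 5 = 10

M = 10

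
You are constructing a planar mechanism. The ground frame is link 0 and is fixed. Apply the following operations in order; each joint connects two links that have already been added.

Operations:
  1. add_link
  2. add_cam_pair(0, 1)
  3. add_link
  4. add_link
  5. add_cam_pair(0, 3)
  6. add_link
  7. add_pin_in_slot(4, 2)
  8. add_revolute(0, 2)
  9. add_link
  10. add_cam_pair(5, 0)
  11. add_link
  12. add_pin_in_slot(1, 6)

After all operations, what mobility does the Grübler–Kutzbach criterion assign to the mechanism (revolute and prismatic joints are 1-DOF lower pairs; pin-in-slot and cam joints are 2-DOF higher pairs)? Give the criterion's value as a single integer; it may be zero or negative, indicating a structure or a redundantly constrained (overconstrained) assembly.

M = 11

ground; <1,0,0>
#1 <2,0,0>
C:0↔1 J2 <2,0,1>
#2 <3,0,1>
#3 <4,0,1>
C:0↔3 J2 <4,0,2>
#4 <5,0,2>
PS:4↔2 J2 <5,0,3>
R:0↔2 J1 <5,1,3>
#5 <6,1,3>
C:5↔0 J2 <6,1,4>
#6 <7,1,4>
PS:1↔6 J2 <7,1,5>
3×6 − 2×1 − 1×5 = 11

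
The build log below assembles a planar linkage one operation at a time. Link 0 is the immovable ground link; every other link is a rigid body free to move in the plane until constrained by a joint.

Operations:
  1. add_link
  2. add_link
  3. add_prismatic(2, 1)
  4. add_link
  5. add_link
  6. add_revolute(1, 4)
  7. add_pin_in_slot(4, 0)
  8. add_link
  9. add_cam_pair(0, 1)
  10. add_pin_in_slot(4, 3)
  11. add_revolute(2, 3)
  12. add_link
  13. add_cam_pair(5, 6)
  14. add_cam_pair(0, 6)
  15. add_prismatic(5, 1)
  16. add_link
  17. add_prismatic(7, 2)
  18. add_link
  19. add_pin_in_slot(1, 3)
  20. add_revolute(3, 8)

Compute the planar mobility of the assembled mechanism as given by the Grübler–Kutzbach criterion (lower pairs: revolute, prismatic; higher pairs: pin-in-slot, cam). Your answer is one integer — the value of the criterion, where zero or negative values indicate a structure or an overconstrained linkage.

M = 6

L=1 J1=0 J2=0
add link → L=2 J1=0 J2=0
add link → L=3 J1=0 J2=0
P@2,1 dof=1 J1 → L=3 J1=1 J2=0
add link → L=4 J1=1 J2=0
add link → L=5 J1=1 J2=0
R@1,4 dof=1 J1 → L=5 J1=2 J2=0
PS@4,0 dof=2 J2 → L=5 J1=2 J2=1
add link → L=6 J1=2 J2=1
C@0,1 dof=2 J2 → L=6 J1=2 J2=2
PS@4,3 dof=2 J2 → L=6 J1=2 J2=3
R@2,3 dof=1 J1 → L=6 J1=3 J2=3
add link → L=7 J1=3 J2=3
C@5,6 dof=2 J2 → L=7 J1=3 J2=4
C@0,6 dof=2 J2 → L=7 J1=3 J2=5
P@5,1 dof=1 J1 → L=7 J1=4 J2=5
add link → L=8 J1=4 J2=5
P@7,2 dof=1 J1 → L=8 J1=5 J2=5
add link → L=9 J1=5 J2=5
PS@1,3 dof=2 J2 → L=9 J1=5 J2=6
R@3,8 dof=1 J1 → L=9 J1=6 J2=6
M=3(L−1)−2J1−J2=3·8−2·6−6=6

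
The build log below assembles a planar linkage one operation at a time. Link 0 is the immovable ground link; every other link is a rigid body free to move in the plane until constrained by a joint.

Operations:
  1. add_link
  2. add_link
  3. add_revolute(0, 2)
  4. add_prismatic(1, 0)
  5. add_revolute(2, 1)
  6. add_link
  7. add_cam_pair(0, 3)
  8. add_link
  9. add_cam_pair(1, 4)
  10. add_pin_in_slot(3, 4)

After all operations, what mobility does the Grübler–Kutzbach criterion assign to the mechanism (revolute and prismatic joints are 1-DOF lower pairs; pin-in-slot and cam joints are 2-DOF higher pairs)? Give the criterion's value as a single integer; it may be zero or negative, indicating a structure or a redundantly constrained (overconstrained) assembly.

L=1 J1=0 J2=0
add link → L=2 J1=0 J2=0
add link → L=3 J1=0 J2=0
R@0,2 dof=1 J1 → L=3 J1=1 J2=0
P@1,0 dof=1 J1 → L=3 J1=2 J2=0
R@2,1 dof=1 J1 → L=3 J1=3 J2=0
add link → L=4 J1=3 J2=0
C@0,3 dof=2 J2 → L=4 J1=3 J2=1
add link → L=5 J1=3 J2=1
C@1,4 dof=2 J2 → L=5 J1=3 J2=2
PS@3,4 dof=2 J2 → L=5 J1=3 J2=3
M=3(L−1)−2J1−J2=3·4−2·3−3=3

M = 3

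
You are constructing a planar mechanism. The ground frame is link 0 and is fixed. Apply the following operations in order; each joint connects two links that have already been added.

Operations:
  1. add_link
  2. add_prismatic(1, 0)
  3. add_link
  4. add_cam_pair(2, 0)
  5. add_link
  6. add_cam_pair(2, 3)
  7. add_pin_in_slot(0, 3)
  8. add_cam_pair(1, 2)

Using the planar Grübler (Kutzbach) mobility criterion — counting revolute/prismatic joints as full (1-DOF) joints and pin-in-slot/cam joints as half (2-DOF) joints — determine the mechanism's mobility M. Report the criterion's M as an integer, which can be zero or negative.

M = 3

[1;0;0] (link 0 is ground)
L+ [2;0;0]
P(1,0)∈J1 [2;1;0]
L+ [3;1;0]
C(2,0)∈J2 [3;1;1]
L+ [4;1;1]
C(2,3)∈J2 [4;1;2]
PS(0,3)∈J2 [4;1;3]
C(1,2)∈J2 [4;1;4]
mobility = 9 − 2 − 4 = 3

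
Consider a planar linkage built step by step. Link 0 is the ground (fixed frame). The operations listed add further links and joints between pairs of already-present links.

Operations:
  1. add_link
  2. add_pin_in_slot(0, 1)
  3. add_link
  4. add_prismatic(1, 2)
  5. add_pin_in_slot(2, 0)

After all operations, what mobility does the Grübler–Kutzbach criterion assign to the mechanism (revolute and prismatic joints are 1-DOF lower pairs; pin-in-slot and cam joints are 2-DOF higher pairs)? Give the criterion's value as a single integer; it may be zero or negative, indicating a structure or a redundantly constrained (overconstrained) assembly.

M = 2

(L,J1,J2)=(1,0,0); link0 fixed
link1: (2,0,0)
PS 0-1 [J2]: (2,0,1)
link2: (3,0,1)
P 1-2 [J1]: (3,1,1)
PS 2-0 [J2]: (3,1,2)
Grübler: 3·2 − 2·1 − 2 = 2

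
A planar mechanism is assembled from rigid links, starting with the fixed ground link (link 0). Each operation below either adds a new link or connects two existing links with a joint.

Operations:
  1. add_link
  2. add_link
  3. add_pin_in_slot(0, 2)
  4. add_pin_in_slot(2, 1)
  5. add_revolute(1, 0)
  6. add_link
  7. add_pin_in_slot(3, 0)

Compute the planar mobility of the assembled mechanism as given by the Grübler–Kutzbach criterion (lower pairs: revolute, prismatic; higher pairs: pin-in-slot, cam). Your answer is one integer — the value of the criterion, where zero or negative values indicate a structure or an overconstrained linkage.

ground; <1,0,0>
#1 <2,0,0>
#2 <3,0,0>
PS:0↔2 J2 <3,0,1>
PS:2↔1 J2 <3,0,2>
R:1↔0 J1 <3,1,2>
#3 <4,1,2>
PS:3↔0 J2 <4,1,3>
3×3 − 2×1 − 1×3 = 4

M = 4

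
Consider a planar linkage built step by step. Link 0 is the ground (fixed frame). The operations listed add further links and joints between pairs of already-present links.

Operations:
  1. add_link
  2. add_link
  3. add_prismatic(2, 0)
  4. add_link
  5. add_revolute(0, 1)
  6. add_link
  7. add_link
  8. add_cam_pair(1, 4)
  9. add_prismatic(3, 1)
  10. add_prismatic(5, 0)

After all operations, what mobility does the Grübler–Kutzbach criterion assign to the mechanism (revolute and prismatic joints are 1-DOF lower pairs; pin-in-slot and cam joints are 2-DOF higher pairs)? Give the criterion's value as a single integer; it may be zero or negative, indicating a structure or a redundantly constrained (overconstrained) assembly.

M = 6

L=1 J1=0 J2=0
add link → L=2 J1=0 J2=0
add link → L=3 J1=0 J2=0
P@2,0 dof=1 J1 → L=3 J1=1 J2=0
add link → L=4 J1=1 J2=0
R@0,1 dof=1 J1 → L=4 J1=2 J2=0
add link → L=5 J1=2 J2=0
add link → L=6 J1=2 J2=0
C@1,4 dof=2 J2 → L=6 J1=2 J2=1
P@3,1 dof=1 J1 → L=6 J1=3 J2=1
P@5,0 dof=1 J1 → L=6 J1=4 J2=1
M=3(L−1)−2J1−J2=3·5−2·4−1=6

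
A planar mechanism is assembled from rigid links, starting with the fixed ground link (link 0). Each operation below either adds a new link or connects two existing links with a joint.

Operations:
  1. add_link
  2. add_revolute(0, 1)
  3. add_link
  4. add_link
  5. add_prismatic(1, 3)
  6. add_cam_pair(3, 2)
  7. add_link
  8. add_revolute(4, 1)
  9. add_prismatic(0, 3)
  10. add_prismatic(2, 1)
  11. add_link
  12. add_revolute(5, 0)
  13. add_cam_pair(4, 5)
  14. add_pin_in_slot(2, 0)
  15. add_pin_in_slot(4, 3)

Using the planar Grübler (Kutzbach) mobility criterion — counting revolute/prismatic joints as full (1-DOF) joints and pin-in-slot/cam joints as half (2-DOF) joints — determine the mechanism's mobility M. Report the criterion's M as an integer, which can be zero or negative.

M = -1

(L,J1,J2)=(1,0,0); link0 fixed
link1: (2,0,0)
R 0-1 [J1]: (2,1,0)
link2: (3,1,0)
link3: (4,1,0)
P 1-3 [J1]: (4,2,0)
C 3-2 [J2]: (4,2,1)
link4: (5,2,1)
R 4-1 [J1]: (5,3,1)
P 0-3 [J1]: (5,4,1)
P 2-1 [J1]: (5,5,1)
link5: (6,5,1)
R 5-0 [J1]: (6,6,1)
C 4-5 [J2]: (6,6,2)
PS 2-0 [J2]: (6,6,3)
PS 4-3 [J2]: (6,6,4)
Grübler: 3·5 − 2·6 − 4 = -1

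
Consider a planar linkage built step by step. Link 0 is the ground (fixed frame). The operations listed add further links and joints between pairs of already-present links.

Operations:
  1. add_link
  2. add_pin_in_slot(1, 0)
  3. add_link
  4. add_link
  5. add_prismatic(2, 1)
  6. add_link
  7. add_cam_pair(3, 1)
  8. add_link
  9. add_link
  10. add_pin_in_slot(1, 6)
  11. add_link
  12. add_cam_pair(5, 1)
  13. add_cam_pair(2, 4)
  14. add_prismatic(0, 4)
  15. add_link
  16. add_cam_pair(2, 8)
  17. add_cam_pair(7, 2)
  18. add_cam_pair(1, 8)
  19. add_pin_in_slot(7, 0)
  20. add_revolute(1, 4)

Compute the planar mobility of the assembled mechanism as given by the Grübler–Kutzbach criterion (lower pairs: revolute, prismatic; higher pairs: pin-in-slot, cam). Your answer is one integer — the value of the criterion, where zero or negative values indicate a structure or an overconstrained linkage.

[1;0;0] (link 0 is ground)
L+ [2;0;0]
PS(1,0)∈J2 [2;0;1]
L+ [3;0;1]
L+ [4;0;1]
P(2,1)∈J1 [4;1;1]
L+ [5;1;1]
C(3,1)∈J2 [5;1;2]
L+ [6;1;2]
L+ [7;1;2]
PS(1,6)∈J2 [7;1;3]
L+ [8;1;3]
C(5,1)∈J2 [8;1;4]
C(2,4)∈J2 [8;1;5]
P(0,4)∈J1 [8;2;5]
L+ [9;2;5]
C(2,8)∈J2 [9;2;6]
C(7,2)∈J2 [9;2;7]
C(1,8)∈J2 [9;2;8]
PS(7,0)∈J2 [9;2;9]
R(1,4)∈J1 [9;3;9]
mobility = 24 − 6 − 9 = 9

M = 9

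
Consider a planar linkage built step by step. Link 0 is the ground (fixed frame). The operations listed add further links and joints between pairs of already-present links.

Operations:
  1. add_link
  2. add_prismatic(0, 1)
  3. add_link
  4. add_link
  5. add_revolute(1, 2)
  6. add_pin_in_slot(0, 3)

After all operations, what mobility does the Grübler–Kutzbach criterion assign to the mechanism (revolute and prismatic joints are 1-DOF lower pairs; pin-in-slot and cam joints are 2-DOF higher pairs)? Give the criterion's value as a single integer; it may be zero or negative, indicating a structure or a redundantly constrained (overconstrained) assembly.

M = 4

L=1 J1=0 J2=0
add link → L=2 J1=0 J2=0
P@0,1 dof=1 J1 → L=2 J1=1 J2=0
add link → L=3 J1=1 J2=0
add link → L=4 J1=1 J2=0
R@1,2 dof=1 J1 → L=4 J1=2 J2=0
PS@0,3 dof=2 J2 → L=4 J1=2 J2=1
M=3(L−1)−2J1−J2=3·3−2·2−1=4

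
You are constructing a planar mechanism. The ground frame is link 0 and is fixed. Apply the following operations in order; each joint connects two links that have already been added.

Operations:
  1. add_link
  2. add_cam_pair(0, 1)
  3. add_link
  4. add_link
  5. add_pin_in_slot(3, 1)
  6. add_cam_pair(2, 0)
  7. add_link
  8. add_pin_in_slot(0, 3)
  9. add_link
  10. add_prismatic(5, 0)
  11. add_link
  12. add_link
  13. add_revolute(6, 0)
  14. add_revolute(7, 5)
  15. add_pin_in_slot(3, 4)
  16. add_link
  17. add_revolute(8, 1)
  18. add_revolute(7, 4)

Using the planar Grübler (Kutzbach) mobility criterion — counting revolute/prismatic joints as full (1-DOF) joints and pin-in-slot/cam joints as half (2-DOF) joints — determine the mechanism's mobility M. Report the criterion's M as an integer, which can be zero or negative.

M = 9

(L,J1,J2)=(1,0,0); link0 fixed
link1: (2,0,0)
C 0-1 [J2]: (2,0,1)
link2: (3,0,1)
link3: (4,0,1)
PS 3-1 [J2]: (4,0,2)
C 2-0 [J2]: (4,0,3)
link4: (5,0,3)
PS 0-3 [J2]: (5,0,4)
link5: (6,0,4)
P 5-0 [J1]: (6,1,4)
link6: (7,1,4)
link7: (8,1,4)
R 6-0 [J1]: (8,2,4)
R 7-5 [J1]: (8,3,4)
PS 3-4 [J2]: (8,3,5)
link8: (9,3,5)
R 8-1 [J1]: (9,4,5)
R 7-4 [J1]: (9,5,5)
Grübler: 3·8 − 2·5 − 5 = 9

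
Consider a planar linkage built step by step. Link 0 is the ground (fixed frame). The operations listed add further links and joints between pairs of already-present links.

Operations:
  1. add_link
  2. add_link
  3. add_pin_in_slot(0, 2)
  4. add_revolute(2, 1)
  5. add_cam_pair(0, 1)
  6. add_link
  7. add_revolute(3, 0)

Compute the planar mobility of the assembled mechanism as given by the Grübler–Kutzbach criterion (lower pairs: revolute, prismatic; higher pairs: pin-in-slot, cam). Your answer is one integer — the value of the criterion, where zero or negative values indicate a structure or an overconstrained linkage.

L=1 J1=0 J2=0
add link → L=2 J1=0 J2=0
add link → L=3 J1=0 J2=0
PS@0,2 dof=2 J2 → L=3 J1=0 J2=1
R@2,1 dof=1 J1 → L=3 J1=1 J2=1
C@0,1 dof=2 J2 → L=3 J1=1 J2=2
add link → L=4 J1=1 J2=2
R@3,0 dof=1 J1 → L=4 J1=2 J2=2
M=3(L−1)−2J1−J2=3·3−2·2−2=3

M = 3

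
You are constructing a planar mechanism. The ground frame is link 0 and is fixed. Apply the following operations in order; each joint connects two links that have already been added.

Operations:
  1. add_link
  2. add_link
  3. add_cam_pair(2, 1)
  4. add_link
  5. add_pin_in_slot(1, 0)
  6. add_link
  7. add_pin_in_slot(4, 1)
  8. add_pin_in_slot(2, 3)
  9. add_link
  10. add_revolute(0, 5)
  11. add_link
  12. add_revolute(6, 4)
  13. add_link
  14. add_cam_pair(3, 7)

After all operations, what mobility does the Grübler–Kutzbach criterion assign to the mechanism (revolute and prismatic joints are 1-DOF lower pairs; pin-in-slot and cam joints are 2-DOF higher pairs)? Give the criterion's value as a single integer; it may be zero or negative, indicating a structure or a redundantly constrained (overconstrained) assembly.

L=1 J1=0 J2=0
add link → L=2 J1=0 J2=0
add link → L=3 J1=0 J2=0
C@2,1 dof=2 J2 → L=3 J1=0 J2=1
add link → L=4 J1=0 J2=1
PS@1,0 dof=2 J2 → L=4 J1=0 J2=2
add link → L=5 J1=0 J2=2
PS@4,1 dof=2 J2 → L=5 J1=0 J2=3
PS@2,3 dof=2 J2 → L=5 J1=0 J2=4
add link → L=6 J1=0 J2=4
R@0,5 dof=1 J1 → L=6 J1=1 J2=4
add link → L=7 J1=1 J2=4
R@6,4 dof=1 J1 → L=7 J1=2 J2=4
add link → L=8 J1=2 J2=4
C@3,7 dof=2 J2 → L=8 J1=2 J2=5
M=3(L−1)−2J1−J2=3·7−2·2−5=12

M = 12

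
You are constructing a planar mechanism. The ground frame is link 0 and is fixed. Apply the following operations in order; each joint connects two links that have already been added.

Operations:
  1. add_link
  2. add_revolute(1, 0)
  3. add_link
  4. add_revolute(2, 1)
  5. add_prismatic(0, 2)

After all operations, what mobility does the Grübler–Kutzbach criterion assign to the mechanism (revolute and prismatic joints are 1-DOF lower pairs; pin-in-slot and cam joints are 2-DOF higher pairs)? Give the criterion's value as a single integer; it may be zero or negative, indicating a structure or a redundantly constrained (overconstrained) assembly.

M = 0

[1;0;0] (link 0 is ground)
L+ [2;0;0]
R(1,0)∈J1 [2;1;0]
L+ [3;1;0]
R(2,1)∈J1 [3;2;0]
P(0,2)∈J1 [3;3;0]
mobility = 6 − 6 − 0 = 0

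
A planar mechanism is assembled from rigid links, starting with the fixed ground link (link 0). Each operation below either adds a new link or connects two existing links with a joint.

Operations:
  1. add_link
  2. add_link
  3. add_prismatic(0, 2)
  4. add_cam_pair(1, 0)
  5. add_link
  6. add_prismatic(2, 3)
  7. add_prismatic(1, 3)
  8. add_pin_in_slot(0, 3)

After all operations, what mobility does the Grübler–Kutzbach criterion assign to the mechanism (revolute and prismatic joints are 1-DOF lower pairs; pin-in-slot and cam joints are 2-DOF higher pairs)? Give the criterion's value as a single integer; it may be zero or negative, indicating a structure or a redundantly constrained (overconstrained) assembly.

(L,J1,J2)=(1,0,0); link0 fixed
link1: (2,0,0)
link2: (3,0,0)
P 0-2 [J1]: (3,1,0)
C 1-0 [J2]: (3,1,1)
link3: (4,1,1)
P 2-3 [J1]: (4,2,1)
P 1-3 [J1]: (4,3,1)
PS 0-3 [J2]: (4,3,2)
Grübler: 3·3 − 2·3 − 2 = 1

M = 1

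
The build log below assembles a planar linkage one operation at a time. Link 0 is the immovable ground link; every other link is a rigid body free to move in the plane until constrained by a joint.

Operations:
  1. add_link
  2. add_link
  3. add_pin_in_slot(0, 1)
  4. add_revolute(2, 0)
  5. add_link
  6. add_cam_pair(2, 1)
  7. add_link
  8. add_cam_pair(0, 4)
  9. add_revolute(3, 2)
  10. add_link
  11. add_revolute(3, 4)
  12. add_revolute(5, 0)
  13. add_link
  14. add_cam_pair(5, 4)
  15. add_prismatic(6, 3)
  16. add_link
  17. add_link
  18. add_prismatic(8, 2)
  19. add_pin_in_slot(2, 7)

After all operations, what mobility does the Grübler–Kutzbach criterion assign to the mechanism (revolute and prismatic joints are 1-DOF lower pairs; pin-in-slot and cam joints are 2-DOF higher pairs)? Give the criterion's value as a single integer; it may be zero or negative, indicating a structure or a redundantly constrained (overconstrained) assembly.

M = 7

link 0 = ground. State L|J1|J2 = 1|0|0
+link1  2|0|0
+link2  3|0|0
PS(0,1) f=2→J2  3|0|1
R(2,0) f=1→J1  3|1|1
+link3  4|1|1
C(2,1) f=2→J2  4|1|2
+link4  5|1|2
C(0,4) f=2→J2  5|1|3
R(3,2) f=1→J1  5|2|3
+link5  6|2|3
R(3,4) f=1→J1  6|3|3
R(5,0) f=1→J1  6|4|3
+link6  7|4|3
C(5,4) f=2→J2  7|4|4
P(6,3) f=1→J1  7|5|4
+link7  8|5|4
+link8  9|5|4
P(8,2) f=1→J1  9|6|4
PS(2,7) f=2→J2  9|6|5
M = 3(9−1)−2·6−5 = 24−12−5 = 7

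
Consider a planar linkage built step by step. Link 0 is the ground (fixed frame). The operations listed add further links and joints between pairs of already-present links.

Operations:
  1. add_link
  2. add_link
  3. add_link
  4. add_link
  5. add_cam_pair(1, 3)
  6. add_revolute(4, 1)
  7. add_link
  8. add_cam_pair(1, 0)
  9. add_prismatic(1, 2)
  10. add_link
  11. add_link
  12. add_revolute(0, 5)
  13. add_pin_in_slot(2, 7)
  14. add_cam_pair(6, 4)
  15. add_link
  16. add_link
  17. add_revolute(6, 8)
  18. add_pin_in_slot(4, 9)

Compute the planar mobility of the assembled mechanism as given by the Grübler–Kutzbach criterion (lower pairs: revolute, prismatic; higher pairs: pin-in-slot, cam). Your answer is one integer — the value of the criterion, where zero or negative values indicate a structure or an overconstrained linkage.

link 0 = ground. State L|J1|J2 = 1|0|0
+link1  2|0|0
+link2  3|0|0
+link3  4|0|0
+link4  5|0|0
C(1,3) f=2→J2  5|0|1
R(4,1) f=1→J1  5|1|1
+link5  6|1|1
C(1,0) f=2→J2  6|1|2
P(1,2) f=1→J1  6|2|2
+link6  7|2|2
+link7  8|2|2
R(0,5) f=1→J1  8|3|2
PS(2,7) f=2→J2  8|3|3
C(6,4) f=2→J2  8|3|4
+link8  9|3|4
+link9  10|3|4
R(6,8) f=1→J1  10|4|4
PS(4,9) f=2→J2  10|4|5
M = 3(10−1)−2·4−5 = 27−8−5 = 14

M = 14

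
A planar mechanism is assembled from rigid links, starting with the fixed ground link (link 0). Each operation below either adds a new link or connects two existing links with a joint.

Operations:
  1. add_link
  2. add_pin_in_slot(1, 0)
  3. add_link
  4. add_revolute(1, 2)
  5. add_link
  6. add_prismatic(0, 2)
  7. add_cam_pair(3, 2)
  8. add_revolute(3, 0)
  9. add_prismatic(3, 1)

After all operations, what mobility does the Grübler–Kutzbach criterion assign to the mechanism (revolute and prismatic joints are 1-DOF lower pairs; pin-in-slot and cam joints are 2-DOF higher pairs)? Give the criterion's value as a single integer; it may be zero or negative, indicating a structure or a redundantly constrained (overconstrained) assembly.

M = -1

ground; <1,0,0>
#1 <2,0,0>
PS:1↔0 J2 <2,0,1>
#2 <3,0,1>
R:1↔2 J1 <3,1,1>
#3 <4,1,1>
P:0↔2 J1 <4,2,1>
C:3↔2 J2 <4,2,2>
R:3↔0 J1 <4,3,2>
P:3↔1 J1 <4,4,2>
3×3 − 2×4 − 1×2 = -1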